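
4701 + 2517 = 7218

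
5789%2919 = 2870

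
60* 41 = 2460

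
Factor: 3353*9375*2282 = 2^1 *3^1*5^5 * 7^2*163^1*479^1 = 71733243750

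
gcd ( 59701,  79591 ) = 1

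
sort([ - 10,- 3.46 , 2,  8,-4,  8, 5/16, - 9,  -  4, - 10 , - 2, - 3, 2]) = [ - 10,-10,-9, - 4,-4, - 3.46, - 3, - 2,5/16,2 , 2,  8, 8]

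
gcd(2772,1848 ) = 924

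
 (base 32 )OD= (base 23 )1am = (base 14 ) 3db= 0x30D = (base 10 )781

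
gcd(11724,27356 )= 3908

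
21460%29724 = 21460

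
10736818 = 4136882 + 6599936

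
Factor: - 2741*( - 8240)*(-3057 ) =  - 69044912880 = - 2^4 * 3^1*5^1 * 103^1 *1019^1 * 2741^1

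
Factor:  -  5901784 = -2^3*7^1*105389^1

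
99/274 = 99/274 = 0.36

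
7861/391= 20 + 41/391 = 20.10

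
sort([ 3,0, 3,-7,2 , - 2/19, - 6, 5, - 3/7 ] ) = [ - 7, - 6, - 3/7, - 2/19,0,2,3, 3, 5]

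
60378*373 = 22520994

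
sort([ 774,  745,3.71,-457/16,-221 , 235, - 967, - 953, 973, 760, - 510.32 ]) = [ - 967 , - 953, - 510.32, - 221, - 457/16,3.71,  235, 745, 760,774, 973]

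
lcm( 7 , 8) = 56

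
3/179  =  3/179=0.02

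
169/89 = 169/89 = 1.90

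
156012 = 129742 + 26270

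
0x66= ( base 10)102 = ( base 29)3f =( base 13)7B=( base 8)146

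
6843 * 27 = 184761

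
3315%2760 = 555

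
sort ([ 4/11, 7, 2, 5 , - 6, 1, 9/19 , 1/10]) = [ - 6,1/10, 4/11, 9/19 , 1,  2, 5 , 7 ]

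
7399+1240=8639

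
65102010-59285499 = 5816511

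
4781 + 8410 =13191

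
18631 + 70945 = 89576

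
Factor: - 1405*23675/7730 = -6652675/1546 =- 2^ ( - 1)*5^2*281^1*773^( -1)*947^1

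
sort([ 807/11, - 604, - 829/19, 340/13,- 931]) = [ - 931, - 604, - 829/19 , 340/13, 807/11]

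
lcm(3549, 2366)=7098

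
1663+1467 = 3130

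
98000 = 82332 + 15668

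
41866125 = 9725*4305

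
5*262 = 1310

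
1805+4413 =6218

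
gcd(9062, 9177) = 23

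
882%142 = 30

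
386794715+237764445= 624559160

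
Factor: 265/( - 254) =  - 2^( - 1)*  5^1*53^1*127^( - 1 )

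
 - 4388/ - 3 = 1462 + 2/3 = 1462.67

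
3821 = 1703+2118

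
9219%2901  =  516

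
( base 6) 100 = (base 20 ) 1g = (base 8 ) 44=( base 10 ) 36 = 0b100100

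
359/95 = 3 + 74/95 = 3.78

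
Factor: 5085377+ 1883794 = 6969171 = 3^1*11^1*211187^1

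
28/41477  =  28/41477 = 0.00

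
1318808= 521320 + 797488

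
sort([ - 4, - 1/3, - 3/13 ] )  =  [-4, - 1/3,  -  3/13] 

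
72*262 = 18864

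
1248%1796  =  1248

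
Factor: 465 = 3^1*5^1*31^1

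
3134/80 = 39+7/40 = 39.17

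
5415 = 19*285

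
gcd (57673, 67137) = 7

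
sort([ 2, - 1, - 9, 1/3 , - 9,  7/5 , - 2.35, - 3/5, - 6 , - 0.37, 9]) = [ - 9, - 9, - 6,-2.35 , - 1, - 3/5 ,  -  0.37, 1/3 , 7/5,  2,9]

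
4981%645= 466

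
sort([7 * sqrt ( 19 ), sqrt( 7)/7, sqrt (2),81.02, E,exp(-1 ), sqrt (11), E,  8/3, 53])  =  [exp(- 1 ),sqrt(7 )/7,sqrt(2),8/3, E, E, sqrt(11),7*sqrt(19),53,81.02]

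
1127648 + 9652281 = 10779929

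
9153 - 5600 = 3553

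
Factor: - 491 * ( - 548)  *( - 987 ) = -2^2*3^1*7^1*47^1*137^1 *491^1 = -265570116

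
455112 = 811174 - 356062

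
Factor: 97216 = 2^6*7^2*31^1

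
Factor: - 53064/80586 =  - 2^2*11^( - 1 ) * 37^ ( - 1) * 67^1 = -268/407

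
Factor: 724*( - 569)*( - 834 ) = 343571304 =2^3 * 3^1*139^1*181^1 * 569^1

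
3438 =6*573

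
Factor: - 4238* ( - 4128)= 2^6*3^1*  13^1* 43^1*163^1  =  17494464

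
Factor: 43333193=5381^1 * 8053^1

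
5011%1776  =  1459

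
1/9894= 1/9894 = 0.00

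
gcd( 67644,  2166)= 6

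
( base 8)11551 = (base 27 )6m1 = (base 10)4969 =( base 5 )124334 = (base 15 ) 1714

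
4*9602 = 38408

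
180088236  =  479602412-299514176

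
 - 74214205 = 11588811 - 85803016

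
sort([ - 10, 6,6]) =[-10,6 , 6]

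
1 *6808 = 6808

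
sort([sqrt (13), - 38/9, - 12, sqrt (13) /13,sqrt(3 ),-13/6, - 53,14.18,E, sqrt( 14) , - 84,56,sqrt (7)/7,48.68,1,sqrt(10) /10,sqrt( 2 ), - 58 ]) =[-84, - 58, - 53,-12, - 38/9,- 13/6,sqrt(13 )/13,  sqrt(10 ) /10,sqrt( 7)/7, 1,sqrt( 2), sqrt(3 ), E,sqrt(13),sqrt(14 ),14.18,48.68, 56 ] 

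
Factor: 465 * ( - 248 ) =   -  2^3 * 3^1*5^1 * 31^2 = - 115320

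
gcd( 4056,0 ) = 4056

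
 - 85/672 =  - 1 + 587/672 = - 0.13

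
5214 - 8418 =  - 3204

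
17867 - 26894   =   - 9027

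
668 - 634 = 34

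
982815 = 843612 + 139203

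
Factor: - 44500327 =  - 277^1*160651^1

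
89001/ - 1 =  - 89001 +0/1 = -  89001.00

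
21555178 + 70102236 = 91657414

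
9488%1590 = 1538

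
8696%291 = 257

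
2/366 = 1/183 = 0.01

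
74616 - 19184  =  55432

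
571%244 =83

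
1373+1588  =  2961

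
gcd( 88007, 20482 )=1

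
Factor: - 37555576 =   -  2^3*139^1*33773^1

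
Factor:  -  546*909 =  - 2^1*3^3 * 7^1 *13^1 * 101^1 = - 496314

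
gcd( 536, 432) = 8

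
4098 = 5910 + -1812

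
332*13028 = 4325296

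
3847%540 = 67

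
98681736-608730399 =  - 510048663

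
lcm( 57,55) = 3135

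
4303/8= 4303/8  =  537.88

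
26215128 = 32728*801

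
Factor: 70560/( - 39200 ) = -3^2*5^( - 1) = - 9/5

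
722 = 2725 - 2003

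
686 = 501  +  185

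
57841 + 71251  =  129092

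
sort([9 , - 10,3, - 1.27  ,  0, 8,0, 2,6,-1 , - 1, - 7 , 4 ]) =[ - 10, - 7, - 1.27,-1,  -  1,0,0,2,  3 , 4,6,8,9 ]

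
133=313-180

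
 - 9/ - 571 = 9/571 = 0.02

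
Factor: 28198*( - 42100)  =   - 1187135800 = -2^3*5^2* 23^1 * 421^1*613^1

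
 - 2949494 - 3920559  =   - 6870053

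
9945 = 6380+3565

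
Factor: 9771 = 3^1 * 3257^1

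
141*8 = 1128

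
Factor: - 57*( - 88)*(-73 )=- 2^3*3^1*11^1*19^1  *  73^1 = - 366168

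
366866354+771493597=1138359951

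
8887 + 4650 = 13537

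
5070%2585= 2485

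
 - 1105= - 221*5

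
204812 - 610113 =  - 405301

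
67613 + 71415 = 139028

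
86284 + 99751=186035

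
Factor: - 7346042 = - 2^1*11^1*333911^1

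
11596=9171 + 2425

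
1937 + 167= 2104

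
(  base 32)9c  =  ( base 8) 454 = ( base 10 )300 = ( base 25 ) c0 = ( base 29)AA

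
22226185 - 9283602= 12942583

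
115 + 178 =293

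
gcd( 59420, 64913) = 1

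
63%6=3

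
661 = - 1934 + 2595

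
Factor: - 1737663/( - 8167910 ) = 2^( - 1) * 3^1*5^( - 1)*19^( - 1) * 389^1*1489^1 * 42989^( - 1)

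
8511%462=195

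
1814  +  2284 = 4098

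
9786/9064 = 1 + 361/4532 = 1.08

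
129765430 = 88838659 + 40926771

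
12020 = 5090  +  6930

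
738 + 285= 1023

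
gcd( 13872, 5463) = 3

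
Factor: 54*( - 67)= - 3618 = - 2^1*3^3*67^1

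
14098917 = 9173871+4925046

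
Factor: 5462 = 2^1*2731^1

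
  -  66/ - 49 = 1  +  17/49 =1.35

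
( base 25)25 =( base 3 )2001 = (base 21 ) 2d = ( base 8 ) 67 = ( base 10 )55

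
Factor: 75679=75679^1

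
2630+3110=5740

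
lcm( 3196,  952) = 44744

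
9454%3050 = 304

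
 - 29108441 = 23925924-53034365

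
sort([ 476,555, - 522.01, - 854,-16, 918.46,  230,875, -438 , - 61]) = [ - 854, - 522.01,-438, - 61, - 16, 230,476,555,875,918.46] 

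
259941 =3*86647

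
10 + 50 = 60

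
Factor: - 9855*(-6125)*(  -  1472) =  - 88852680000 = - 2^6*3^3*5^4*7^2 *23^1*73^1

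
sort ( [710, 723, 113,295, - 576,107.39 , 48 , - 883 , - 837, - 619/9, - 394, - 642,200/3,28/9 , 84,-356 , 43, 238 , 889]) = [-883, - 837, - 642, - 576 , - 394, - 356, - 619/9,28/9,43, 48,  200/3 , 84, 107.39 , 113, 238, 295, 710,723,889]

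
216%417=216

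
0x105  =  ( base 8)405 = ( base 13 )171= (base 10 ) 261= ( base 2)100000101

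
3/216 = 1/72 = 0.01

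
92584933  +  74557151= 167142084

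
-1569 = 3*(-523 ) 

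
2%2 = 0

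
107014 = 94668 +12346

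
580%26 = 8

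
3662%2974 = 688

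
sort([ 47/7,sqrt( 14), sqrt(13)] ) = [ sqrt (13),sqrt( 14),47/7] 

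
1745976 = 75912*23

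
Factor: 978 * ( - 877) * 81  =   - 69474186 = -2^1*3^5*163^1*877^1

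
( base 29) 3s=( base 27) 47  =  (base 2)1110011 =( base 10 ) 115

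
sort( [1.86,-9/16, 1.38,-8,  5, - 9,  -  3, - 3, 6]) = [ - 9 , - 8, - 3, - 3, - 9/16, 1.38, 1.86, 5 , 6]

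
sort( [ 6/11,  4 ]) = [ 6/11, 4 ]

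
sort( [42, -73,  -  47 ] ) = [ - 73,- 47,42 ]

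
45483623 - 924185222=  - 878701599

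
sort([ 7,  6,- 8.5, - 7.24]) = [ - 8.5,-7.24,6, 7]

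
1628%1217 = 411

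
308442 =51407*6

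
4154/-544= - 8 + 99/272 = -7.64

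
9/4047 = 3/1349 = 0.00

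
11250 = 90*125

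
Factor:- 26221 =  - 13^1*2017^1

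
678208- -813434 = 1491642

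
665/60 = 133/12 = 11.08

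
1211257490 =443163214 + 768094276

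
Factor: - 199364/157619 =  - 2^2*7^( - 1 )*89^(-1)*197^1 = - 788/623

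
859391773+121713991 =981105764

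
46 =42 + 4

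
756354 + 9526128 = 10282482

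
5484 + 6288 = 11772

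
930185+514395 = 1444580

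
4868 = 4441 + 427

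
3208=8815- 5607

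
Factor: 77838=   2^1*3^1 * 12973^1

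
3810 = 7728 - 3918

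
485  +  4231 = 4716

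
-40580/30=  - 1353 + 1/3 = - 1352.67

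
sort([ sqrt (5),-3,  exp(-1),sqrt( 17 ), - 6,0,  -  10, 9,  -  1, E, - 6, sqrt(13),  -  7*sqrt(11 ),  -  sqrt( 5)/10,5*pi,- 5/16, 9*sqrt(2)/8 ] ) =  [-7*sqrt( 11 ),- 10,-6 , - 6, - 3,  -  1,-5/16,-sqrt (5) /10  ,  0,  exp( - 1 ),9*sqrt( 2)/8, sqrt(5 ), E, sqrt( 13 ), sqrt(17 ) , 9, 5  *  pi]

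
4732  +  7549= 12281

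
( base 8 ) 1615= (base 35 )PY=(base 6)4113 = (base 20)259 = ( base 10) 909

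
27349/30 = 27349/30 = 911.63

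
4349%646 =473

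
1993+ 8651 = 10644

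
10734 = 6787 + 3947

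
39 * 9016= 351624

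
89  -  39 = 50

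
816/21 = 272/7=38.86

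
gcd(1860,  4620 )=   60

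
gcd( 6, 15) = 3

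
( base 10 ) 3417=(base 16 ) d59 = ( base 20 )8AH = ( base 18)A9F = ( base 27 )4if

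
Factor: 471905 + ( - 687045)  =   - 215140= - 2^2 * 5^1*31^1*347^1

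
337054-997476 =-660422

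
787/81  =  9 + 58/81 = 9.72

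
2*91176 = 182352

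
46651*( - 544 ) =  -  25378144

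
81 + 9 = 90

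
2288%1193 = 1095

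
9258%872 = 538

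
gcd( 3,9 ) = 3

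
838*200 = 167600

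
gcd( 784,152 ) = 8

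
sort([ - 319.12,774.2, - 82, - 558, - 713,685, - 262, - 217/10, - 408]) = [ - 713, - 558,  -  408,-319.12,  -  262,-82,-217/10,685, 774.2 ]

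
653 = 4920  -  4267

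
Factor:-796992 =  - 2^6*3^1*7^1* 593^1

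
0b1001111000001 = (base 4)1033001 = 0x13C1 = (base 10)5057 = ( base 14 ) 1BB3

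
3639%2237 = 1402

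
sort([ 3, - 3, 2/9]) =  [ - 3, 2/9, 3]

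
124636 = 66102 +58534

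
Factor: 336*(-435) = -2^4*3^2*5^1*7^1*29^1=- 146160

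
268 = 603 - 335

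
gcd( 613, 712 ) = 1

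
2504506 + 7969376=10473882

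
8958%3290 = 2378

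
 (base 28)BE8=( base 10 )9024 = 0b10001101000000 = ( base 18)19f6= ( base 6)105440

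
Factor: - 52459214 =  - 2^1* 563^1 * 46589^1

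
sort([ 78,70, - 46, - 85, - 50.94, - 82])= [- 85, - 82, - 50.94, - 46,70,78]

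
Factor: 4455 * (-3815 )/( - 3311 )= 3^4*5^2*43^( -1)*109^1 = 220725/43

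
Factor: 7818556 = 2^2*1954639^1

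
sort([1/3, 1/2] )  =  [1/3, 1/2]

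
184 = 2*92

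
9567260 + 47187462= 56754722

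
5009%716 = 713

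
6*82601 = 495606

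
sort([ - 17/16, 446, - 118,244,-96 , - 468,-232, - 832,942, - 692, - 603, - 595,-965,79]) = [ - 965, - 832 , - 692,-603,- 595, - 468, - 232, - 118,-96,  -  17/16,  79,244, 446, 942 ] 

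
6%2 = 0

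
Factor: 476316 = 2^2*3^2*101^1*131^1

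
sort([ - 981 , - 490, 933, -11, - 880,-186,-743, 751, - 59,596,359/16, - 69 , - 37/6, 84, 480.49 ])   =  [ - 981, - 880, - 743, - 490,-186,  -  69, - 59,  -  11,-37/6, 359/16, 84, 480.49,596, 751, 933] 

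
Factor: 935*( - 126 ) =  - 2^1*3^2*5^1*7^1 *11^1*17^1=- 117810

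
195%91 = 13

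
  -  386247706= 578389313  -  964637019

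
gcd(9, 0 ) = 9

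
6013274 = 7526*799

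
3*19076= 57228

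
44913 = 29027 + 15886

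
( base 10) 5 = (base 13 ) 5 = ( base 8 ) 5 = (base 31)5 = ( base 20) 5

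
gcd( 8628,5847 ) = 3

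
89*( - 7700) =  - 685300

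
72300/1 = 72300 =72300.00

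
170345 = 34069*5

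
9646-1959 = 7687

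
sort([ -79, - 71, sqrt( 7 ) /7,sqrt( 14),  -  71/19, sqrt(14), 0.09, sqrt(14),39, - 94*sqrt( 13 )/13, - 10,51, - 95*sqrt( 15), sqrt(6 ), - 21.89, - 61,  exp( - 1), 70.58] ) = [-95*sqrt ( 15 ), - 79 ,-71, - 61, - 94*sqrt(13 ) /13, - 21.89, - 10, - 71/19,0.09,exp( - 1 ), sqrt(7 )/7,sqrt( 6 ), sqrt ( 14),sqrt(14), sqrt(14 ),39,51,70.58]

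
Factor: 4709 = 17^1*277^1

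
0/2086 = 0 = 0.00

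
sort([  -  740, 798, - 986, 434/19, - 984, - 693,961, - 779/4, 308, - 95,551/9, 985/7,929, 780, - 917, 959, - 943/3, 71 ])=[ - 986, - 984, - 917, - 740,-693, - 943/3,-779/4,  -  95, 434/19, 551/9,71, 985/7, 308,780, 798, 929,959,  961] 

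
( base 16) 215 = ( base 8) 1025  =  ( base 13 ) 320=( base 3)201202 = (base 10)533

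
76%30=16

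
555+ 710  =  1265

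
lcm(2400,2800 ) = 16800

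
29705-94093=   -  64388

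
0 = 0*645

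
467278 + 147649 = 614927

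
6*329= 1974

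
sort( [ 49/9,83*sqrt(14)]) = [49/9 , 83*sqrt( 14)]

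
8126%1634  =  1590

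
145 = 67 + 78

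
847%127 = 85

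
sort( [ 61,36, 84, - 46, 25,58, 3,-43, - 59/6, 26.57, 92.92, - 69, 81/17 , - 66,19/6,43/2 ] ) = [ - 69,-66, - 46, - 43 , - 59/6 , 3, 19/6, 81/17 , 43/2, 25,26.57,36, 58, 61,84,  92.92 ]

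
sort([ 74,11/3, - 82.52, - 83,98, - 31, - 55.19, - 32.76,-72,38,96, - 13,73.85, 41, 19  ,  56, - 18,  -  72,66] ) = [ - 83, - 82.52, - 72, - 72, - 55.19, - 32.76,-31, - 18,-13,11/3, 19,38,41 , 56, 66,  73.85,  74,96, 98]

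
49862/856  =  58 + 1/4 = 58.25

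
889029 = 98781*9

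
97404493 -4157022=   93247471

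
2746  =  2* 1373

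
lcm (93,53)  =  4929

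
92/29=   3 + 5/29 = 3.17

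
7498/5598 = 3749/2799 = 1.34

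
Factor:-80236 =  - 2^2*13^1 *1543^1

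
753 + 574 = 1327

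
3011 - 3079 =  - 68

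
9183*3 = 27549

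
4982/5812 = 2491/2906 = 0.86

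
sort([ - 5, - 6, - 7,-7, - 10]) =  [- 10, - 7, - 7, - 6, - 5]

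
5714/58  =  98 + 15/29= 98.52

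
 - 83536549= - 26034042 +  - 57502507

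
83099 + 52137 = 135236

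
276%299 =276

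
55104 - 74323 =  - 19219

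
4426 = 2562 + 1864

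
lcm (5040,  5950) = 428400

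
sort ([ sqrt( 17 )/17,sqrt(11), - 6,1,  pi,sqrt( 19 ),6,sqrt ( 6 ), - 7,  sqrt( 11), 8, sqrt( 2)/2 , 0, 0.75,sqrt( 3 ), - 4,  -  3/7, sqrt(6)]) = [ - 7,  -  6, - 4, - 3/7,0,  sqrt( 17)/17,sqrt ( 2)/2, 0.75 , 1,sqrt ( 3) , sqrt( 6),sqrt( 6),pi, sqrt( 11),sqrt( 11 ),sqrt(19) , 6 , 8 ] 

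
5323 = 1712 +3611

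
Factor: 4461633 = 3^2 * 11^2*17^1*241^1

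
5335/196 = 27+43/196 = 27.22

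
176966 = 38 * 4657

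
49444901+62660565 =112105466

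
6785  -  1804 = 4981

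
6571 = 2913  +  3658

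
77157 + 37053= 114210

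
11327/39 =290 + 17/39 = 290.44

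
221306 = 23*9622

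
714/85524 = 119/14254 =0.01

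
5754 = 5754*1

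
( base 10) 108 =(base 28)3o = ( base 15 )73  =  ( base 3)11000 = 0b1101100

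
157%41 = 34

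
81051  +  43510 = 124561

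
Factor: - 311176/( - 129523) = 2^3*17^( - 1)*19^(  -  1)*97^1= 776/323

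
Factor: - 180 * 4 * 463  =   - 333360 = -2^4*3^2*5^1*463^1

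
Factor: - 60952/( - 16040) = 5^( - 1)*19^1=   19/5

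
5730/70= 81 + 6/7 = 81.86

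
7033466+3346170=10379636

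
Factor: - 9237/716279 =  - 3^1 *3079^1*716279^( - 1)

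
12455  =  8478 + 3977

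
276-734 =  - 458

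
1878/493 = 3+399/493 = 3.81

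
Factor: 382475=5^2*15299^1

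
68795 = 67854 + 941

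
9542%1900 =42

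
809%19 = 11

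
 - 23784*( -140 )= 3329760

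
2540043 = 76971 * 33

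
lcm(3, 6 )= 6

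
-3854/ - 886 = 4  +  155/443 = 4.35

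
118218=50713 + 67505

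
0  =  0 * 98665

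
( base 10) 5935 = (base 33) 5ES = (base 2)1011100101111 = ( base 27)83m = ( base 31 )65e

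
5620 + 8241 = 13861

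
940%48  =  28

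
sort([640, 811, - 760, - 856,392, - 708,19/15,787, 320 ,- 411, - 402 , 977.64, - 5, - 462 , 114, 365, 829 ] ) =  [-856,-760, - 708, -462 ,-411, - 402 , - 5,  19/15 , 114,320 , 365,392,640,787 , 811,829 , 977.64]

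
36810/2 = 18405 = 18405.00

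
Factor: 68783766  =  2^1*3^1*29^1*395309^1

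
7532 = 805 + 6727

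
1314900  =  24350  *54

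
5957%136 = 109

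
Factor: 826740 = 2^2*3^3*5^1*1531^1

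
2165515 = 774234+1391281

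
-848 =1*( - 848)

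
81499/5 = 16299 + 4/5 = 16299.80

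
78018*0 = 0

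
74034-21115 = 52919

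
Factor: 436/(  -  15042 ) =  - 2/69 =- 2^1*3^ ( - 1 ) * 23^( - 1)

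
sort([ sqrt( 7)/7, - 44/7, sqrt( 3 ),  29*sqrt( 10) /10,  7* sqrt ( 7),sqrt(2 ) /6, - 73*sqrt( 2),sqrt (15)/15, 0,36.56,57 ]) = [ - 73*sqrt( 2 ), - 44/7,0,sqrt( 2 )/6,sqrt( 15 ) /15,sqrt( 7 )/7,sqrt( 3), 29*sqrt( 10 ) /10,  7*sqrt(7 ),36.56, 57]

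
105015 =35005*3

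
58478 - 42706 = 15772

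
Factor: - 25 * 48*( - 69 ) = 2^4*3^2 * 5^2*23^1 = 82800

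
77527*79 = 6124633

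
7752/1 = 7752 = 7752.00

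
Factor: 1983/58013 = 3^1 * 661^1*58013^( - 1 )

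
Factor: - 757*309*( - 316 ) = 73916508  =  2^2  *3^1*79^1*103^1*757^1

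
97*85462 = 8289814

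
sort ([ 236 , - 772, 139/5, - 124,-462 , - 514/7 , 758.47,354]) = [ - 772, - 462, - 124, - 514/7, 139/5, 236, 354  ,  758.47]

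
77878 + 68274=146152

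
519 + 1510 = 2029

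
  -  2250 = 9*( - 250) 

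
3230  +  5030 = 8260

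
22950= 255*90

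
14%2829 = 14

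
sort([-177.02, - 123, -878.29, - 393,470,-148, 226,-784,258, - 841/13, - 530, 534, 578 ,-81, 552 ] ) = [ - 878.29, - 784, - 530 , - 393, - 177.02,-148 , - 123 ,-81, - 841/13,226,258, 470, 534, 552, 578]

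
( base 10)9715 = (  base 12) 5757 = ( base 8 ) 22763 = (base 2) 10010111110011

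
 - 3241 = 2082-5323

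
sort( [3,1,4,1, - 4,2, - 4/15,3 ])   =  [ - 4,- 4/15,1 , 1 , 2,3,  3,  4] 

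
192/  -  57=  - 4 + 12/19=- 3.37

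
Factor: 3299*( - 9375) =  - 3^1*5^5*3299^1 = - 30928125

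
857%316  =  225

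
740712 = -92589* ( - 8 )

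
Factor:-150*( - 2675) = 401250 = 2^1 * 3^1 *5^4*107^1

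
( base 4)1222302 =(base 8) 15262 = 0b1101010110010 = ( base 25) an9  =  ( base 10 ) 6834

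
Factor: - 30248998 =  - 2^1*13^1* 1163423^1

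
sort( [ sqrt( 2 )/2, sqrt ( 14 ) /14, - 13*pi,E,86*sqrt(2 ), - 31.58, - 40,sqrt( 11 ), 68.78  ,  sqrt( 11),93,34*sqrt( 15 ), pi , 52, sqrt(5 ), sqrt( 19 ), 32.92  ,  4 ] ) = [ - 13*pi, - 40 ,  -  31.58,sqrt(14 ) /14  ,  sqrt( 2 )/2,sqrt(5), E,pi,sqrt (11 ),sqrt( 11), 4,sqrt(19),32.92, 52,  68.78,93, 86*sqrt (2),34 * sqrt(15) ]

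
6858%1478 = 946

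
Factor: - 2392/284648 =  -  1/119 = - 7^( - 1 )*17^(-1) 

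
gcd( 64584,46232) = 8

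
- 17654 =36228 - 53882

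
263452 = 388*679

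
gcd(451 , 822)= 1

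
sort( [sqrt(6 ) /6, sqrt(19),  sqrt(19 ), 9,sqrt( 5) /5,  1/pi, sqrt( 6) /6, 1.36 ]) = [ 1/pi,sqrt ( 6)/6 , sqrt ( 6)/6,sqrt(5 ) /5,1.36,sqrt(19 ),sqrt(  19), 9]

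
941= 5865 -4924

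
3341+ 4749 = 8090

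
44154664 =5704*7741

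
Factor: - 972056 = -2^3*121507^1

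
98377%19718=19505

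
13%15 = 13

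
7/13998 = 7/13998=0.00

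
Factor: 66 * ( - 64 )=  - 4224= - 2^7*3^1 *11^1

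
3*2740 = 8220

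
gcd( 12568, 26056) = 8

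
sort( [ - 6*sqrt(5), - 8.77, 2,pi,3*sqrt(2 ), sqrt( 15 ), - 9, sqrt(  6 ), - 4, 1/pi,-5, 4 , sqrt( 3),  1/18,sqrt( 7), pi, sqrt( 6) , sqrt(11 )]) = [ - 6*sqrt(5), - 9, - 8.77, - 5, -4, 1/18, 1/pi , sqrt( 3), 2, sqrt( 6) , sqrt( 6),sqrt( 7 ), pi, pi,  sqrt(11),sqrt( 15 ),4, 3*sqrt(2 )]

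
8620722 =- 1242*( - 6941 )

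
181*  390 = 70590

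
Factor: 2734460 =2^2 * 5^1*47^1*2909^1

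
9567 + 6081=15648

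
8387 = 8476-89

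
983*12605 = 12390715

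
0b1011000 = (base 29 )31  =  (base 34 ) 2k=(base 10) 88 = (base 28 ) 34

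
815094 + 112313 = 927407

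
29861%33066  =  29861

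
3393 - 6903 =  - 3510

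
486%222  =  42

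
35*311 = 10885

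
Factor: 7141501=31^1*107^1*2153^1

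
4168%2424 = 1744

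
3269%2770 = 499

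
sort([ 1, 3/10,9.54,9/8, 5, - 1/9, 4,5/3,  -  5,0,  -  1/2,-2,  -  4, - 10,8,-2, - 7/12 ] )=[ - 10, - 5, - 4,-2,-2,-7/12,  -  1/2,-1/9, 0,3/10, 1, 9/8,5/3, 4, 5, 8, 9.54]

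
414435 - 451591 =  - 37156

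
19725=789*25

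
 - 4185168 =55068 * (-76)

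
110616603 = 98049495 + 12567108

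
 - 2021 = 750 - 2771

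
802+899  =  1701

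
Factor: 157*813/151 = 127641/151 = 3^1*151^(-1 ) * 157^1* 271^1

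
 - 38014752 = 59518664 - 97533416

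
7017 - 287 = 6730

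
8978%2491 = 1505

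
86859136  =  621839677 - 534980541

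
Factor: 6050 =2^1*5^2*11^2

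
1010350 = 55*18370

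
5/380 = 1/76  =  0.01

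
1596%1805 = 1596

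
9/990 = 1/110= 0.01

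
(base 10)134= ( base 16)86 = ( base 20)6E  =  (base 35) 3T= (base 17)7F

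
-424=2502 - 2926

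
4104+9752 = 13856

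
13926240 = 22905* 608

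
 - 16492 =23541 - 40033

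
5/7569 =5/7569 = 0.00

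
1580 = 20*79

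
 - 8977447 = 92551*( - 97 )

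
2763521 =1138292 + 1625229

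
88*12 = 1056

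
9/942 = 3/314 = 0.01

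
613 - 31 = 582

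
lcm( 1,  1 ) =1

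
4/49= 4/49 =0.08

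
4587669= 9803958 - 5216289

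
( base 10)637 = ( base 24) 12d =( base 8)1175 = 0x27d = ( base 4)21331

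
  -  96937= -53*1829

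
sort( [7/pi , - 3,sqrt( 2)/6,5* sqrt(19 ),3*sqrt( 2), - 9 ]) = [- 9, - 3,sqrt( 2)/6, 7/pi, 3*sqrt (2 ),  5*sqrt( 19) ]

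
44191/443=99  +  334/443 = 99.75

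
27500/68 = 6875/17= 404.41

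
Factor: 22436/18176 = 2^( - 6)*79^1  =  79/64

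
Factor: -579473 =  - 579473^1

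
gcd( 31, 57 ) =1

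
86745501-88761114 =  - 2015613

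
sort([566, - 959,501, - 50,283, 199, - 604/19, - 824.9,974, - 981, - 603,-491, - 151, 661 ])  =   [ - 981,-959,-824.9,  -  603, - 491, - 151,- 50,-604/19,199,283, 501,566, 661, 974]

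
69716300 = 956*72925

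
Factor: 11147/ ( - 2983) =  - 71/19 = - 19^( - 1 )*71^1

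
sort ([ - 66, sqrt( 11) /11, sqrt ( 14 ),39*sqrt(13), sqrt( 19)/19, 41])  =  [ - 66, sqrt( 19)/19,  sqrt( 11 )/11, sqrt(14 ), 41, 39*sqrt( 13 )] 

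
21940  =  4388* 5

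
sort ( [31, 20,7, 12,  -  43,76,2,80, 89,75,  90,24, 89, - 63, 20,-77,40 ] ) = [ - 77, -63, - 43,2,7,12,  20, 20,24,31, 40,75, 76, 80, 89,89, 90]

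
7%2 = 1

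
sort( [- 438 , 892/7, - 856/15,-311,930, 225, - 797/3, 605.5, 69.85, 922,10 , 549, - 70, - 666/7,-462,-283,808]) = [ - 462 , - 438, - 311, -283, - 797/3, -666/7, - 70, - 856/15, 10, 69.85, 892/7 , 225,  549,  605.5,808,922,930 ] 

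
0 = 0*28236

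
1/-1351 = -1 + 1350/1351=- 0.00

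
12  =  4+8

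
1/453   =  1/453 = 0.00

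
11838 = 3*3946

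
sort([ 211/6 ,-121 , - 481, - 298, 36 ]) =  [  -  481,  -  298, - 121 , 211/6, 36 ]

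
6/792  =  1/132  =  0.01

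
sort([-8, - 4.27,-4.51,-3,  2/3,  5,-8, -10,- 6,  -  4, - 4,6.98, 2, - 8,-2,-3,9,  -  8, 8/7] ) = [-10, - 8, -8, - 8,  -  8, - 6, - 4.51,-4.27, - 4 , -4, - 3 , -3, - 2, 2/3, 8/7, 2,5,6.98,9 ]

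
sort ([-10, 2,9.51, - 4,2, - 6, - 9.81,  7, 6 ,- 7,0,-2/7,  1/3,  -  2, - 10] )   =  [-10,-10 , - 9.81,-7, - 6, - 4,-2, - 2/7,0,1/3,2,2, 6,  7,9.51]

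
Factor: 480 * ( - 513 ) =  - 2^5*3^4*5^1 * 19^1  =  - 246240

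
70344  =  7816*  9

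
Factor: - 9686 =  - 2^1 * 29^1*167^1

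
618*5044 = 3117192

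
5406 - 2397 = 3009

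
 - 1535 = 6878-8413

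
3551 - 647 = 2904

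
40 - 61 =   -  21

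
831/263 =831/263 = 3.16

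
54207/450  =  120+23/50 = 120.46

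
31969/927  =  34+451/927=34.49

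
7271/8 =7271/8  =  908.88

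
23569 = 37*637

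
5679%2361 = 957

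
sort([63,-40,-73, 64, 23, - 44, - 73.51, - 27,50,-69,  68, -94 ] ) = [ -94,- 73.51, - 73, - 69,- 44, - 40, -27,23,50, 63, 64, 68]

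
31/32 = 31/32 = 0.97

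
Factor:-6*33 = -2^1*3^2 *11^1= - 198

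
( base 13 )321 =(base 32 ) GM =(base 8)1026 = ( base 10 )534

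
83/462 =83/462 = 0.18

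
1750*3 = 5250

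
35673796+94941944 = 130615740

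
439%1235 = 439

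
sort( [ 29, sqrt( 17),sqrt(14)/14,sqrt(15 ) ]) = [sqrt(14)/14,sqrt(15),sqrt(17),29] 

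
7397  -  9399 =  - 2002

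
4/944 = 1/236 =0.00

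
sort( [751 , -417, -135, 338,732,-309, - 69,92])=[ - 417,-309,-135,-69,92, 338,732, 751]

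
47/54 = 47/54 = 0.87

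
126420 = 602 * 210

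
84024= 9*9336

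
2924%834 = 422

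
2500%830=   10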